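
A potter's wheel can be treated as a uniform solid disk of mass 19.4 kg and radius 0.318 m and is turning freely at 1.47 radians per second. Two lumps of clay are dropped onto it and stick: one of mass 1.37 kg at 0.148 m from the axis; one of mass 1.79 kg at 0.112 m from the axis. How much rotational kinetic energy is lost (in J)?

The added mass arrives with no angular momentum about the axis, and any external torque about the axis is negligible, so the system's angular momentum is conserved.
I_p = ½(19.4)(0.318)² = 0.9809 kg·m².
Added inertia Σmr² = (1.37)(0.148)² + (1.79)(0.112)² = 0.05246 kg·m²; I_f = 0.9809 + 0.05246 = 1.033 kg·m².
ω_f = I_p ω_i / I_f = (0.9809)(1.47) / 1.033 = 1.395 rad/s.
KE_i = ½(0.9809)(1.470 rad/s)² = 1.060 J; KE_f = ½(1.033)(1.395)² = 1.006 J.

energy lost ≈ 0.0538 J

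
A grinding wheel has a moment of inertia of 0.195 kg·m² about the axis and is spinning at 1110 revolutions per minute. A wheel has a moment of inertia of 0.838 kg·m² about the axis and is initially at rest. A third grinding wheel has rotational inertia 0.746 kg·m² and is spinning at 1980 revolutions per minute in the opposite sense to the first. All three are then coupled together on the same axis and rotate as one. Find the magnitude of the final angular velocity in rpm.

|ω_f| ≈ 709 rpm

No external torque acts about the common axis, so total angular momentum is conserved.
Taking A's sense as positive: L = (0.1950)(1110) − (0.7460)(1980) = -1261 kg·m²·rpm.
Combined I = 0.1950 + 0.8380 + 0.7460 = 1.779 kg·m².
ω_f = L / I = -1261 / 1.779 = -708.6 rpm.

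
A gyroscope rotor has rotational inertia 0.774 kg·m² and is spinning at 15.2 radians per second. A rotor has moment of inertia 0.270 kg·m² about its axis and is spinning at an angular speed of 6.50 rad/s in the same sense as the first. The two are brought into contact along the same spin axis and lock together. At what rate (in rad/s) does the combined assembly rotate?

|ω_f| ≈ 12.9 rad/s

No external torque acts about the common axis, so total angular momentum is conserved.
Taking A's sense as positive: L = (0.7740)(15.2) + (0.2700)(6.50) = 13.52 kg·m²·rad/s.
Combined I = 0.7740 + 0.2700 = 1.044 kg·m².
ω_f = L / I = 13.52 / 1.044 = 12.95 rad/s.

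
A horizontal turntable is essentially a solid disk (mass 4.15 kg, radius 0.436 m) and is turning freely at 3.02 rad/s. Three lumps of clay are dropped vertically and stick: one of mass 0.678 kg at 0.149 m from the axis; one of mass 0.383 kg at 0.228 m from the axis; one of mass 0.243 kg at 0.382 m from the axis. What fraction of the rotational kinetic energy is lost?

fraction ≈ 0.151

No external torque acts about the axis; L_before = L_after.
I_p = ½(4.15)(0.436)² = 0.3944 kg·m².
Added inertia Σmr² = (0.678)(0.149)² + (0.383)(0.228)² + (0.243)(0.382)² = 0.07042 kg·m²; I_f = 0.3944 + 0.07042 = 0.4649 kg·m².
ω_f = I_p ω_i / I_f = (0.3944)(3.02) / 0.4649 = 2.563 rad/s.
KE_i = ½(0.3944)(3.020 rad/s)² = 1.799 J; KE_f = ½(0.4649)(2.563)² = 1.526 J.
Fraction lost = 0.1515.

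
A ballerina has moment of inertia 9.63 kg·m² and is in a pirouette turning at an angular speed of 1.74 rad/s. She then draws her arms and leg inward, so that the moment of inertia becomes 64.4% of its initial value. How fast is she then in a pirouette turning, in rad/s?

ω₂ ≈ 2.70 rad/s

No external torque acts about the spin axis, so angular momentum is conserved.
I₂ = 0.644 × 9.63 = 6.202 kg·m².
ω₂ = I₁ω₁ / I₂ = (9.630)(1.74 rad/s) / (6.202) = 2.702 rad/s.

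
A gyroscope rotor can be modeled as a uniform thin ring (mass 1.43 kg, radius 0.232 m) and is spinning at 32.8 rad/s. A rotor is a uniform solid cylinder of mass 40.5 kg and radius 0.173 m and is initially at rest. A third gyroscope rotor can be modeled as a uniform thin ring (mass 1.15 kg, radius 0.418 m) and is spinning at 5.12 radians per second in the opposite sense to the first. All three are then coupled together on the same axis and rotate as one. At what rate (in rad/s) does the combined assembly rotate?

No external torque acts about the common axis, so total angular momentum is conserved.
Moments of inertia: I_A = (1.43)(0.232)² = 0.07697 kg·m²; I_B = ½(40.5)(0.173)² = 0.6061 kg·m²; I_C = (1.15)(0.418)² = 0.2009 kg·m².
Taking A's sense as positive: L = (0.07697)(32.8) − (0.2009)(5.12) = 1.496 kg·m²·rad/s.
Combined I = 0.07697 + 0.6061 + 0.2009 = 0.8840 kg·m².
ω_f = L / I = 1.496 / 0.8840 = 1.692 rad/s.

|ω_f| ≈ 1.69 rad/s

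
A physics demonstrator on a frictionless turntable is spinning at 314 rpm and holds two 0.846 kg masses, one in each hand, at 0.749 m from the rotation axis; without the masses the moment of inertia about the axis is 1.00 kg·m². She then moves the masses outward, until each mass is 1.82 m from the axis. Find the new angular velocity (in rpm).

With no external torque about the axis, L is conserved: I₁ω₁ = I₂ω₂.
I₁ = 1.00 + 2(0.846)(0.749)² = 1.949 kg·m²; I₂ = 1.00 + 2(0.846)(1.82)² = 6.605 kg·m².
ω₂ = I₁ω₁ / I₂ = (1.949)(314 rpm) / (6.605) = 92.67 rpm.

ω₂ ≈ 92.7 rpm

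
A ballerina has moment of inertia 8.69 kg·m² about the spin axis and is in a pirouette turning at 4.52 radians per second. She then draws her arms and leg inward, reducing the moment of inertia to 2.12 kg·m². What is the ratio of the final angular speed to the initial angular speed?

With no external torque about the axis, L is conserved: I₁ω₁ = I₂ω₂.
ω₂/ω₁ = I₁/I₂ = 8.690 / 2.120 = 4.099.

ω₂/ω₁ ≈ 4.10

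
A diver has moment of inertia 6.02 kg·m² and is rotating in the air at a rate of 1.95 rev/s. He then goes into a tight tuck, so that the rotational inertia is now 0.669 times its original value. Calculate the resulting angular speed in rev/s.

With no external torque about the axis, L is conserved: I₁ω₁ = I₂ω₂.
I₂ = 0.669 × 6.02 = 4.027 kg·m².
ω₂ = I₁ω₁ / I₂ = (6.020)(1.95 rev/s) / (4.027) = 2.915 rev/s.

ω₂ ≈ 2.91 rev/s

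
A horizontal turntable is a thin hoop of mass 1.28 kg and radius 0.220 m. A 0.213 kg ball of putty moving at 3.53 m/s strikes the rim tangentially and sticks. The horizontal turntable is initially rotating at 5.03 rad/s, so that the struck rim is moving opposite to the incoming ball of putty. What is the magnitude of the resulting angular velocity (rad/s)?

|ω_f| ≈ 2.02 rad/s

The axle reaction passes through the axle and exerts no torque about it; angular momentum about the axle is conserved through the impact.
I_p = (1.28)(0.220)² = 0.06195 kg·m². Taking the sense of the ball of putty's angular momentum as positive, L_{ball} = m v R = (0.213)(3.53)(0.220) = 0.1654 kg·m²/s.
L_i = −I_p ω_p + m v R = −(0.06195)(5.03) + 0.1654 = -0.1462 kg·m²/s.
After sticking, I_f = I_p + m R² = 0.06195 + (0.213)(0.220)² = 0.07226 kg·m².
ω_f = L_i / I_f = -0.1462 / 0.07226 = -2.023 rad/s.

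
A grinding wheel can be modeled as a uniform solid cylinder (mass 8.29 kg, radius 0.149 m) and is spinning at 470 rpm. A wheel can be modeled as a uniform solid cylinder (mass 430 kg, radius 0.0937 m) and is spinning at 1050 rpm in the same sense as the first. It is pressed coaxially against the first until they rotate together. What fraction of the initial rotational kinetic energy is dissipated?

No external torque acts about the common axis, so total angular momentum is conserved.
Moments of inertia: I_A = ½(8.29)(0.149)² = 0.09202 kg·m²; I_B = ½(430)(0.0937)² = 1.888 kg·m².
Taking A's sense as positive: L = (0.09202)(470) + (1.888)(1050) = 2025 kg·m²·rpm.
Combined I = 0.09202 + 1.888 = 1.980 kg·m².
ω_f = L / I = 2025 / 1.980 = 1023 rpm.
KE_i = ½ΣIω² = 11520 J; KE_f = ½(1.980)(107.1)² = 11360 J.
Fraction dissipated = (KE_i − KE_f)/KE_i = 0.01405.

fraction ≈ 0.0140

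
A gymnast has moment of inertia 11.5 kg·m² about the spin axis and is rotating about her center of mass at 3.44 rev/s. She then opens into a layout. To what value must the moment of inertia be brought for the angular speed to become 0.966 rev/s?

Angular momentum about the spin axis is conserved since the torque about it is zero.
I₂ = I₁ω₁ / ω₂ = (11.5)(3.44) / (0.966) = 40.95 kg·m².

I₂ ≈ 41.0 kg·m²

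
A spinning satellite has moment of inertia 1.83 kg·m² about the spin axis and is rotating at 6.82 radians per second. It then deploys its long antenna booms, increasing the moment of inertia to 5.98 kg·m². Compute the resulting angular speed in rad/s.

With no external torque about the axis, L is conserved: I₁ω₁ = I₂ω₂.
ω₂ = I₁ω₁ / I₂ = (1.830)(6.82 rad/s) / (5.980) = 2.087 rad/s.

ω₂ ≈ 2.09 rad/s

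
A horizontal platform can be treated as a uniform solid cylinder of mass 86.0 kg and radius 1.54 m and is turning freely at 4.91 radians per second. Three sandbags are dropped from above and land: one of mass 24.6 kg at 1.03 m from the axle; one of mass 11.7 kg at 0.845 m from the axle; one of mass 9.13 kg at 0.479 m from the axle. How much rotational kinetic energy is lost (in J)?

The added mass arrives with no angular momentum about the axle, and any external torque about the axle is negligible, so the system's angular momentum is conserved.
I_p = ½(86.0)(1.54)² = 102.0 kg·m².
Added inertia Σmr² = (24.6)(1.03)² + (11.7)(0.845)² + (9.13)(0.479)² = 36.55 kg·m²; I_f = 102.0 + 36.55 = 138.5 kg·m².
ω_f = I_p ω_i / I_f = (102.0)(4.91) / 138.5 = 3.615 rad/s.
KE_i = ½(102.0)(4.910 rad/s)² = 1229 J; KE_f = ½(138.5)(3.615)² = 904.9 J.

energy lost ≈ 324 J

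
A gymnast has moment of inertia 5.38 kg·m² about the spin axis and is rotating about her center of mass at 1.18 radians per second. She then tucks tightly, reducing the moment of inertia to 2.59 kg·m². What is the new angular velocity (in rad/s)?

ω₂ ≈ 2.45 rad/s

No external torque acts about the spin axis, so angular momentum is conserved.
ω₂ = I₁ω₁ / I₂ = (5.380)(1.18 rad/s) / (2.590) = 2.451 rad/s.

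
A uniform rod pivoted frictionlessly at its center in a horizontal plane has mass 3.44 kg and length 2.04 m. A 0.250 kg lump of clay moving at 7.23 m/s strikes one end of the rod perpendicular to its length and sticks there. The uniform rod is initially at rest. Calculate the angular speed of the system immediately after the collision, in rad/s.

The axle reaction passes through the pivot and exerts no torque about it; angular momentum about the pivot is conserved through the impact.
I_p = (1/12)(3.44)(2.04)² = 1.193 kg·m². Taking the sense of the lump of clay's angular momentum as positive, L_{lump} = m v R = (0.250)(7.23)(2.04/2) = 1.844 kg·m²/s.
L_i = 0 + 1.844 = 1.844 kg·m²/s.
After sticking, I_f = I_p + m R² = 1.193 + (0.250)(2.04/2)² = 1.453 kg·m².
ω_f = L_i / I_f = 1.844 / 1.453 = 1.269 rad/s.

|ω_f| ≈ 1.27 rad/s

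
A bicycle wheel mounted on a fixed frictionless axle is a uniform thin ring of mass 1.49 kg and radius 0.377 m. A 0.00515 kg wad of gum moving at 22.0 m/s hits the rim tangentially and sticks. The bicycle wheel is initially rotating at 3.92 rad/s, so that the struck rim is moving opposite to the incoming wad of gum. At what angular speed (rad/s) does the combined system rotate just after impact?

|ω_f| ≈ 3.71 rad/s

The axle reaction passes through the axle and exerts no torque about it; angular momentum about the axle is conserved through the impact.
I_p = (1.49)(0.377)² = 0.2118 kg·m². Taking the sense of the wad of gum's angular momentum as positive, L_{wad} = m v R = (0.00515)(22.0)(0.377) = 0.04271 kg·m²/s.
L_i = −I_p ω_p + m v R = −(0.2118)(3.92) + 0.04271 = -0.7874 kg·m²/s.
After sticking, I_f = I_p + m R² = 0.2118 + (0.00515)(0.377)² = 0.2125 kg·m².
ω_f = L_i / I_f = -0.7874 / 0.2125 = -3.705 rad/s.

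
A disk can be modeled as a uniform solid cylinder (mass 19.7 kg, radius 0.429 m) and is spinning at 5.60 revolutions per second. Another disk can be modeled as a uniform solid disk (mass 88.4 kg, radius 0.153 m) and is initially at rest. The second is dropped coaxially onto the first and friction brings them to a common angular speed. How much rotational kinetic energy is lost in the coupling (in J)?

No external torque acts about the common axis, so total angular momentum is conserved.
Moments of inertia: I_A = ½(19.7)(0.429)² = 1.813 kg·m²; I_B = ½(88.4)(0.153)² = 1.035 kg·m².
Taking A's sense as positive: L = (1.813)(5.60) = 10.15 kg·m²·rev/s.
Combined I = 1.813 + 1.035 = 2.847 kg·m².
ω_f = L / I = 10.15 / 2.847 = 3.565 rev/s.
KE_i = ½ΣIω² = 1122 J; KE_f = ½(2.847)(22.40)² = 714.4 J.

ΔKE lost ≈ 408 J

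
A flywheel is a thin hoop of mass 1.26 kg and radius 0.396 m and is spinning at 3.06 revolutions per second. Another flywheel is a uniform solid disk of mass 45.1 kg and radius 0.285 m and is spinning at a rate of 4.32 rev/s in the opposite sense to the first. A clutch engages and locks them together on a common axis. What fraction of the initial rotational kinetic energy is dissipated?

The coupling torques are internal; angular momentum about the shared axis is conserved.
Moments of inertia: I_A = (1.26)(0.396)² = 0.1976 kg·m²; I_B = ½(45.1)(0.285)² = 1.832 kg·m².
Taking A's sense as positive: L = (0.1976)(3.06) − (1.832)(4.32) = -7.308 kg·m²·rev/s.
Combined I = 0.1976 + 1.832 = 2.029 kg·m².
ω_f = L / I = -7.308 / 2.029 = -3.601 rev/s.
KE_i = ½ΣIω² = 711.3 J; KE_f = ½(2.029)(22.63)² = 519.5 J.
Fraction dissipated = (KE_i − KE_f)/KE_i = 0.2696.

fraction ≈ 0.270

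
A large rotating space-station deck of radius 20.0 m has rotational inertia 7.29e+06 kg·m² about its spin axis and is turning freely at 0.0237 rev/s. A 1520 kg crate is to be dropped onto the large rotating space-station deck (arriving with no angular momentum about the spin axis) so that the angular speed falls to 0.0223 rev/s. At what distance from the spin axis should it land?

The added mass arrives with no angular momentum about the spin axis, and any external torque about the spin axis is negligible, so the system's angular momentum is conserved.
I_p ω_i = (I_p + m r²) ω_f ⇒ m r² = I_p(ω_i/ω_f − 1) = 7.290e+06(0.0237/0.0223 − 1) = 4.577e+05 kg·m².
r = √(4.577e+05/1520) = 17.35 m.

r ≈ 17.4 m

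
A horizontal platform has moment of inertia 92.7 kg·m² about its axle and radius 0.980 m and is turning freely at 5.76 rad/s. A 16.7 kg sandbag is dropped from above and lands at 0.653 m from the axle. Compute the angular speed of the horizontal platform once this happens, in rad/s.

ω_f ≈ 5.35 rad/s

No external torque acts about the axle; L_before = L_after.
Added inertia Σmr² = (16.7)(0.653)² = 7.121 kg·m²; I_f = 92.70 + 7.121 = 99.82 kg·m².
ω_f = I_p ω_i / I_f = (92.70)(5.76) / 99.82 = 5.349 rad/s.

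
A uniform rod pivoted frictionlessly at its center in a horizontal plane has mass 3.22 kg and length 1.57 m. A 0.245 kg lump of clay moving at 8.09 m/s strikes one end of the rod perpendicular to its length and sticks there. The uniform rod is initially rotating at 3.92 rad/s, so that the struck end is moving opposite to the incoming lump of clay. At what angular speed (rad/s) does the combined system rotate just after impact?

|ω_f| ≈ 1.28 rad/s

About the pivot the impulsive forces during the collision are internal, so angular momentum about that axis is conserved.
I_p = (1/12)(3.22)(1.57)² = 0.6614 kg·m². Taking the sense of the lump of clay's angular momentum as positive, L_{lump} = m v R = (0.245)(8.09)(1.57/2) = 1.556 kg·m²/s.
L_i = −I_p ω_p + m v R = −(0.6614)(3.92) + 1.556 = -1.037 kg·m²/s.
After sticking, I_f = I_p + m R² = 0.6614 + (0.245)(1.57/2)² = 0.8124 kg·m².
ω_f = L_i / I_f = -1.037 / 0.8124 = -1.276 rad/s.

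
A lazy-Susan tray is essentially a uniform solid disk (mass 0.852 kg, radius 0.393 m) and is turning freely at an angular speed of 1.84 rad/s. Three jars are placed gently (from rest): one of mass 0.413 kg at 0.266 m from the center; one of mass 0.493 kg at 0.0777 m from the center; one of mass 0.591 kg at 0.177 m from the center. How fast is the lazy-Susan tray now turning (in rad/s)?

The added mass arrives with no angular momentum about the center, and any external torque about the center is negligible, so the system's angular momentum is conserved.
I_p = ½(0.852)(0.393)² = 0.06580 kg·m².
Added inertia Σmr² = (0.413)(0.266)² + (0.493)(0.0777)² + (0.591)(0.177)² = 0.05071 kg·m²; I_f = 0.06580 + 0.05071 = 0.1165 kg·m².
ω_f = I_p ω_i / I_f = (0.06580)(1.84) / 0.1165 = 1.039 rad/s.

ω_f ≈ 1.04 rad/s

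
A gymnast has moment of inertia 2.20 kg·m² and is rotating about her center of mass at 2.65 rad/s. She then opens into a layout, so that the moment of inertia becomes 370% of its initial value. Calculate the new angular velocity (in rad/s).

ω₂ ≈ 0.716 rad/s

No external torque acts about the spin axis, so angular momentum is conserved.
I₂ = 3.70 × 2.20 = 8.140 kg·m².
ω₂ = I₁ω₁ / I₂ = (2.200)(2.65 rad/s) / (8.140) = 0.7162 rad/s.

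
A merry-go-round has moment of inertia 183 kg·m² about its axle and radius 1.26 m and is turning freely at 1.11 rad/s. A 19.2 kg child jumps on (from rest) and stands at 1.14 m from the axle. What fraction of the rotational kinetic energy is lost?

fraction ≈ 0.120

No external torque acts about the axle; L_before = L_after.
Added inertia Σmr² = (19.2)(1.14)² = 24.95 kg·m²; I_f = 183.0 + 24.95 = 208.0 kg·m².
ω_f = I_p ω_i / I_f = (183.0)(1.11) / 208.0 = 0.9768 rad/s.
KE_i = ½(183.0)(1.110 rad/s)² = 112.7 J; KE_f = ½(208.0)(0.9768)² = 99.21 J.
Fraction lost = 0.1200.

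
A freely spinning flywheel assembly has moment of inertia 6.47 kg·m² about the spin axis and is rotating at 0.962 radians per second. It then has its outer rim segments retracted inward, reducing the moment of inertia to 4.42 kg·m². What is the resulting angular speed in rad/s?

ω₂ ≈ 1.41 rad/s

No external torque acts about the spin axis, so angular momentum is conserved.
ω₂ = I₁ω₁ / I₂ = (6.470)(0.962 rad/s) / (4.420) = 1.408 rad/s.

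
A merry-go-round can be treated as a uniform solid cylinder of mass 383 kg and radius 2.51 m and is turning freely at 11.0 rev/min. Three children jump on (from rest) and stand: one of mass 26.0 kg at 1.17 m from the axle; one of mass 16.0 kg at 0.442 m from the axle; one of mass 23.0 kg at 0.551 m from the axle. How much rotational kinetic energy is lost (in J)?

The added mass arrives with no angular momentum about the axle, and any external torque about the axle is negligible, so the system's angular momentum is conserved.
I_p = ½(383)(2.51)² = 1206 kg·m².
Added inertia Σmr² = (26.0)(1.17)² + (16.0)(0.442)² + (23.0)(0.551)² = 45.70 kg·m²; I_f = 1206 + 45.70 = 1252 kg·m².
ω_f = I_p ω_i / I_f = (1206)(11.0) / 1252 = 10.60 rpm.
KE_i = ½(1206)(1.152 rad/s)² = 800.4 J; KE_f = ½(1252)(1.110)² = 771.2 J.

energy lost ≈ 29.2 J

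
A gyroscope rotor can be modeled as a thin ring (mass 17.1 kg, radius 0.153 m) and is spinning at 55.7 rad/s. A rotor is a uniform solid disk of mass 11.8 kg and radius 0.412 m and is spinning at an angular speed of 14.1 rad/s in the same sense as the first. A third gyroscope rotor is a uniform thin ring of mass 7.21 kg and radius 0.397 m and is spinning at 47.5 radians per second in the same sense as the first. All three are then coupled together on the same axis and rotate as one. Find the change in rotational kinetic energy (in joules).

ΔKE ≈ -393 J

No external torque acts about the common axis, so total angular momentum is conserved.
Moments of inertia: I_A = (17.1)(0.153)² = 0.4003 kg·m²; I_B = ½(11.8)(0.412)² = 1.001 kg·m²; I_C = (7.21)(0.397)² = 1.136 kg·m².
Taking A's sense as positive: L = (0.4003)(55.7) + (1.001)(14.1) + (1.136)(47.5) = 90.39 kg·m²·rad/s.
Combined I = 0.4003 + 1.001 + 1.136 = 2.538 kg·m².
ω_f = L / I = 90.39 / 2.538 = 35.61 rad/s.
KE_i = ½ΣIω² = 2002 J; KE_f = ½(2.538)(35.61)² = 1610 J.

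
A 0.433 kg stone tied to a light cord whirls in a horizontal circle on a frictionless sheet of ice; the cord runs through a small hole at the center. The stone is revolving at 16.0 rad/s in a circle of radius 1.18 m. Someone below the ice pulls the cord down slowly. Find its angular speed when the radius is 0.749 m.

The constraining force is radial, so m r² ω about the center is conserved.
ω₂ = ω₁ (r₁/r₂)² = (16.0)(1.18/0.749)² = 39.71 rad/s.

ω₂ ≈ 39.7 rad/s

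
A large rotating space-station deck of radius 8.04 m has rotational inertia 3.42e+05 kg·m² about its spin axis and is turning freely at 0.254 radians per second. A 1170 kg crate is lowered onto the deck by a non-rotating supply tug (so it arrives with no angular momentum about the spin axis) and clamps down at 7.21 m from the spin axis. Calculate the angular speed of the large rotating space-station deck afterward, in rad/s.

No external torque acts about the spin axis; L_before = L_after.
Added inertia Σmr² = (1170)(7.21)² = 60820 kg·m²; I_f = 3.420e+05 + 60820 = 4.028e+05 kg·m².
ω_f = I_p ω_i / I_f = (3.420e+05)(0.254) / 4.028e+05 = 0.2156 rad/s.

ω_f ≈ 0.216 rad/s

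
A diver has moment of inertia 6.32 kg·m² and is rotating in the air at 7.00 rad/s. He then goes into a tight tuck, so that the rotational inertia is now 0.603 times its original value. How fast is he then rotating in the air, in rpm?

ω₂ ≈ 111 rpm

With no external torque about the axis, L is conserved: I₁ω₁ = I₂ω₂.
I₂ = 0.603 × 6.32 = 3.811 kg·m².
ω₂ = I₁ω₁ / I₂ = (6.320)(7.00 rad/s) / (3.811) = 11.61 rad/s = 110.9 rpm.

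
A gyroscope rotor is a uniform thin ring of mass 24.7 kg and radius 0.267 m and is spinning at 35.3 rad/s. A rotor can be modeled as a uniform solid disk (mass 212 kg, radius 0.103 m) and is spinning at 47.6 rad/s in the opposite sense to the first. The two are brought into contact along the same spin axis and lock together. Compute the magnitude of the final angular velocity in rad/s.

|ω_f| ≈ 2.99 rad/s

The coupling torques are internal; angular momentum about the shared axis is conserved.
Moments of inertia: I_A = (24.7)(0.267)² = 1.761 kg·m²; I_B = ½(212)(0.103)² = 1.125 kg·m².
Taking A's sense as positive: L = (1.761)(35.3) − (1.125)(47.6) = 8.629 kg·m²·rad/s.
Combined I = 1.761 + 1.125 = 2.885 kg·m².
ω_f = L / I = 8.629 / 2.885 = 2.991 rad/s.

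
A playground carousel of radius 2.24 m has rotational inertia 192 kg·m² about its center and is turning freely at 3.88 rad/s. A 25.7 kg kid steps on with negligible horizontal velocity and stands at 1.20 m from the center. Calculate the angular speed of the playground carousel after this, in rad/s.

No external torque acts about the center; L_before = L_after.
Added inertia Σmr² = (25.7)(1.20)² = 37.01 kg·m²; I_f = 192.0 + 37.01 = 229.0 kg·m².
ω_f = I_p ω_i / I_f = (192.0)(3.88) / 229.0 = 3.253 rad/s.

ω_f ≈ 3.25 rad/s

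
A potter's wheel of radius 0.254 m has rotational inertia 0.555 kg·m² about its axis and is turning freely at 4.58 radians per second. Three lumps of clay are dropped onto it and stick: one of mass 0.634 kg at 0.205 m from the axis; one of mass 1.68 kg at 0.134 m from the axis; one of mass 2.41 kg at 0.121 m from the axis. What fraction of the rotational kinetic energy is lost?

fraction ≈ 0.142

No external torque acts about the axis; L_before = L_after.
Added inertia Σmr² = (0.634)(0.205)² + (1.68)(0.134)² + (2.41)(0.121)² = 0.09209 kg·m²; I_f = 0.5550 + 0.09209 = 0.6471 kg·m².
ω_f = I_p ω_i / I_f = (0.5550)(4.58) / 0.6471 = 3.928 rad/s.
KE_i = ½(0.5550)(4.580 rad/s)² = 5.821 J; KE_f = ½(0.6471)(3.928)² = 4.993 J.
Fraction lost = 0.1423.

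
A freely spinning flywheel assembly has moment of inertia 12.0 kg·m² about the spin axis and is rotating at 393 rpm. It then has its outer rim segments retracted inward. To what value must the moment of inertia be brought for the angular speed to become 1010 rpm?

No external torque acts about the spin axis, so angular momentum is conserved.
I₂ = I₁ω₁ / ω₂ = (12.0)(393) / (1010) = 4.669 kg·m².

I₂ ≈ 4.67 kg·m²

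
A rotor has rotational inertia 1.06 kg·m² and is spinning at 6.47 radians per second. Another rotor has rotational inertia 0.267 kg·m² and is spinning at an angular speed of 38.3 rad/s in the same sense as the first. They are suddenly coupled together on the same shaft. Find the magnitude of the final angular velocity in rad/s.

No external torque acts about the common axis, so total angular momentum is conserved.
Taking A's sense as positive: L = (1.060)(6.47) + (0.2670)(38.3) = 17.08 kg·m²·rad/s.
Combined I = 1.060 + 0.2670 = 1.327 kg·m².
ω_f = L / I = 17.08 / 1.327 = 12.87 rad/s.

|ω_f| ≈ 12.9 rad/s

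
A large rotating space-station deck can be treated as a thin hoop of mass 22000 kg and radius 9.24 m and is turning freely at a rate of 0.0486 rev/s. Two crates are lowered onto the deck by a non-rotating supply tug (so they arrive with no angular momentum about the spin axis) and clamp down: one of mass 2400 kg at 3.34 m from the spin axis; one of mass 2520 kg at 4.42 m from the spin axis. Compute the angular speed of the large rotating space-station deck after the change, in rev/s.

ω_f ≈ 0.0467 rev/s

The added mass arrives with no angular momentum about the spin axis, and any external torque about the spin axis is negligible, so the system's angular momentum is conserved.
I_p = (22000)(9.24)² = 1.878e+06 kg·m².
Added inertia Σmr² = (2400)(3.34)² + (2520)(4.42)² = 76010 kg·m²; I_f = 1.878e+06 + 76010 = 1.954e+06 kg·m².
ω_f = I_p ω_i / I_f = (1.878e+06)(0.0486) / 1.954e+06 = 0.04671 rev/s.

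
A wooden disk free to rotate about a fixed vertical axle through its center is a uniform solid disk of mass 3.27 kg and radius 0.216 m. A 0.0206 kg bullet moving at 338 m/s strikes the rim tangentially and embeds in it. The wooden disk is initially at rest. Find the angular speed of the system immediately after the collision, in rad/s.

About the axle the impulsive forces during the collision are internal, so angular momentum about that axis is conserved.
I_p = ½(3.27)(0.216)² = 0.07628 kg·m². Taking the sense of the bullet's angular momentum as positive, L_{bullet} = m v R = (0.0206)(338)(0.216) = 1.504 kg·m²/s.
L_i = 0 + 1.504 = 1.504 kg·m²/s.
After sticking, I_f = I_p + m R² = 0.07628 + (0.0206)(0.216)² = 0.07724 kg·m².
ω_f = L_i / I_f = 1.504 / 0.07724 = 19.47 rad/s.

|ω_f| ≈ 19.5 rad/s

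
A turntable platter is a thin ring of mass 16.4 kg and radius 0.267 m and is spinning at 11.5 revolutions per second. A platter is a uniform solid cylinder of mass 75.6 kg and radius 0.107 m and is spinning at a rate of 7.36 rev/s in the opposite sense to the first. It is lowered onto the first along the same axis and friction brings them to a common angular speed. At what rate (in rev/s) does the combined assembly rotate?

|ω_f| ≈ 6.40 rev/s

The coupling torques are internal; angular momentum about the shared axis is conserved.
Moments of inertia: I_A = (16.4)(0.267)² = 1.169 kg·m²; I_B = ½(75.6)(0.107)² = 0.4328 kg·m².
Taking A's sense as positive: L = (1.169)(11.5) − (0.4328)(7.36) = 10.26 kg·m²·rev/s.
Combined I = 1.169 + 0.4328 = 1.602 kg·m².
ω_f = L / I = 10.26 / 1.602 = 6.405 rev/s.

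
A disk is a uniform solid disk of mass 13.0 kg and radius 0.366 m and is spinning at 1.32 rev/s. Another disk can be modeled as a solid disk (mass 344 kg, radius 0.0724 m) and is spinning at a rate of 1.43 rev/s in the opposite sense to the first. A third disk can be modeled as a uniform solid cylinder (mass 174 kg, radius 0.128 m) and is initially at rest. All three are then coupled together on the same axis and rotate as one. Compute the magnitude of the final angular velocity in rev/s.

|ω_f| ≈ 0.0438 rev/s

No external torque acts about the common axis, so total angular momentum is conserved.
Moments of inertia: I_A = ½(13.0)(0.366)² = 0.8707 kg·m²; I_B = ½(344)(0.0724)² = 0.9016 kg·m²; I_C = ½(174)(0.128)² = 1.425 kg·m².
Taking A's sense as positive: L = (0.8707)(1.32) − (0.9016)(1.43) = -0.1399 kg·m²·rev/s.
Combined I = 0.8707 + 0.9016 + 1.425 = 3.198 kg·m².
ω_f = L / I = -0.1399 / 3.198 = -0.04376 rev/s.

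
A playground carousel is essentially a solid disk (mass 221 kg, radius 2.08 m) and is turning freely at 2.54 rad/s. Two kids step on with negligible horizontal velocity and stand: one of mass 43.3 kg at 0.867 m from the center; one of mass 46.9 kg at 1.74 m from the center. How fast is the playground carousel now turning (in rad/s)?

ω_f ≈ 1.86 rad/s

No external torque acts about the center; L_before = L_after.
I_p = ½(221)(2.08)² = 478.1 kg·m².
Added inertia Σmr² = (43.3)(0.867)² + (46.9)(1.74)² = 174.5 kg·m²; I_f = 478.1 + 174.5 = 652.6 kg·m².
ω_f = I_p ω_i / I_f = (478.1)(2.54) / 652.6 = 1.861 rad/s.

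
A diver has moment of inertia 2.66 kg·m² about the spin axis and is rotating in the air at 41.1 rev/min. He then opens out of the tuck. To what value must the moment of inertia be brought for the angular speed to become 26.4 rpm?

I₂ ≈ 4.14 kg·m²

With no external torque about the axis, L is conserved: I₁ω₁ = I₂ω₂.
I₂ = I₁ω₁ / ω₂ = (2.66)(41.1) / (26.4) = 4.141 kg·m².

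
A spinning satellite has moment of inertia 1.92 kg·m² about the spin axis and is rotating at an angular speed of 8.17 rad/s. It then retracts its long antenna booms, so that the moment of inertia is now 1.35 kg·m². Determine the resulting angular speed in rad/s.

Angular momentum about the spin axis is conserved since the torque about it is zero.
ω₂ = I₁ω₁ / I₂ = (1.920)(8.17 rad/s) / (1.350) = 11.62 rad/s.

ω₂ ≈ 11.6 rad/s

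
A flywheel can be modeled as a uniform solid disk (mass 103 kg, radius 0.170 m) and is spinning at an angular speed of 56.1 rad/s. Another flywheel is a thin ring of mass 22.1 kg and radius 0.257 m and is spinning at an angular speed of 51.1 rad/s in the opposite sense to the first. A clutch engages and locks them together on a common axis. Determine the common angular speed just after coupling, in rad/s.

No external torque acts about the common axis, so total angular momentum is conserved.
Moments of inertia: I_A = ½(103)(0.170)² = 1.488 kg·m²; I_B = (22.1)(0.257)² = 1.460 kg·m².
Taking A's sense as positive: L = (1.488)(56.1) − (1.460)(51.1) = 8.907 kg·m²·rad/s.
Combined I = 1.488 + 1.460 = 2.948 kg·m².
ω_f = L / I = 8.907 / 2.948 = 3.021 rad/s.

|ω_f| ≈ 3.02 rad/s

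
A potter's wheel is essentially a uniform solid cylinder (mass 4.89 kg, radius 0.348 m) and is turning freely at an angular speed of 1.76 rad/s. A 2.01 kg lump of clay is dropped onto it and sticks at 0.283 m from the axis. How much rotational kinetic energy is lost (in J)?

energy lost ≈ 0.162 J

No external torque acts about the axis; L_before = L_after.
I_p = ½(4.89)(0.348)² = 0.2961 kg·m².
Added inertia Σmr² = (2.01)(0.283)² = 0.1610 kg·m²; I_f = 0.2961 + 0.1610 = 0.4571 kg·m².
ω_f = I_p ω_i / I_f = (0.2961)(1.76) / 0.4571 = 1.140 rad/s.
KE_i = ½(0.2961)(1.760 rad/s)² = 0.4586 J; KE_f = ½(0.4571)(1.140)² = 0.2971 J.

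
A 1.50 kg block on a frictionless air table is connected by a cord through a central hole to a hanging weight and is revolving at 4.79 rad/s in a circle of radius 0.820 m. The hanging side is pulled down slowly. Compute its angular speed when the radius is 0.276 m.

The constraining force is radial, so m r² ω about the center is conserved.
ω₂ = ω₁ (r₁/r₂)² = (4.79)(0.820/0.276)² = 42.28 rad/s.

ω₂ ≈ 42.3 rad/s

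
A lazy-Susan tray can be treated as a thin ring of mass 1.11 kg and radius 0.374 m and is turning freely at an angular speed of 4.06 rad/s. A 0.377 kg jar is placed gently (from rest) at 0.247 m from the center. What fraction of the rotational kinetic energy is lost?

fraction ≈ 0.129

The added mass arrives with no angular momentum about the center, and any external torque about the center is negligible, so the system's angular momentum is conserved.
I_p = (1.11)(0.374)² = 0.1553 kg·m².
Added inertia Σmr² = (0.377)(0.247)² = 0.02300 kg·m²; I_f = 0.1553 + 0.02300 = 0.1783 kg·m².
ω_f = I_p ω_i / I_f = (0.1553)(4.06) / 0.1783 = 3.536 rad/s.
KE_i = ½(0.1553)(4.060 rad/s)² = 1.280 J; KE_f = ½(0.1783)(3.536)² = 1.115 J.
Fraction lost = 0.1290.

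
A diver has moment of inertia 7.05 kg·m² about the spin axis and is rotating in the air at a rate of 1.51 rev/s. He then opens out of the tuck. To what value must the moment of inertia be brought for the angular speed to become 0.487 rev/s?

I₂ ≈ 21.9 kg·m²

With no external torque about the axis, L is conserved: I₁ω₁ = I₂ω₂.
I₂ = I₁ω₁ / ω₂ = (7.05)(1.51) / (0.487) = 21.86 kg·m².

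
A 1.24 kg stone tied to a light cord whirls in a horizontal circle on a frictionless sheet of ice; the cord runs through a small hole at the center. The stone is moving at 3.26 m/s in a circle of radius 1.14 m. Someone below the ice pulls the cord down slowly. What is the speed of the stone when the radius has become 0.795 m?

v₂ ≈ 4.67 m/s

The only horizontal force on the mass is along the cord (radial), so it exerts no torque about the hole and angular momentum m v r is conserved.
v₂ = v₁ r₁ / r₂ = (3.26)(1.14) / (0.795) = 4.675 m/s.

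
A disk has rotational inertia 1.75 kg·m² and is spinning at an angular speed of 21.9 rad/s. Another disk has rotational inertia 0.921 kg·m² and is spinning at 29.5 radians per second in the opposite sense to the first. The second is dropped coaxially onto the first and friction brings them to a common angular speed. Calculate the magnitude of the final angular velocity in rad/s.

|ω_f| ≈ 4.18 rad/s

No external torque acts about the common axis, so total angular momentum is conserved.
Taking A's sense as positive: L = (1.750)(21.9) − (0.9210)(29.5) = 11.16 kg·m²·rad/s.
Combined I = 1.750 + 0.9210 = 2.671 kg·m².
ω_f = L / I = 11.16 / 2.671 = 4.177 rad/s.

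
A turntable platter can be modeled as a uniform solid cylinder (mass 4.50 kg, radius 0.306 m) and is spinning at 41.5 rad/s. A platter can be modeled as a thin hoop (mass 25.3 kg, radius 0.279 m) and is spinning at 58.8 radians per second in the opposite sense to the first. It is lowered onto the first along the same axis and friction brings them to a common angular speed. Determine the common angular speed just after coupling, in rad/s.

No external torque acts about the common axis, so total angular momentum is conserved.
Moments of inertia: I_A = ½(4.50)(0.306)² = 0.2107 kg·m²; I_B = (25.3)(0.279)² = 1.969 kg·m².
Taking A's sense as positive: L = (0.2107)(41.5) − (1.969)(58.8) = -107.1 kg·m²·rad/s.
Combined I = 0.2107 + 1.969 = 2.180 kg·m².
ω_f = L / I = -107.1 / 2.180 = -49.11 rad/s.

|ω_f| ≈ 49.1 rad/s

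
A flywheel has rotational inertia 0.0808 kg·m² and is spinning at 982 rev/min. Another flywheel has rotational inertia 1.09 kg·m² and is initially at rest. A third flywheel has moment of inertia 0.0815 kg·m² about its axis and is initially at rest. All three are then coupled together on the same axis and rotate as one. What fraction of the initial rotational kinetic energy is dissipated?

The coupling torques are internal; angular momentum about the shared axis is conserved.
Taking A's sense as positive: L = (0.08080)(982) = 79.35 kg·m²·rpm.
Combined I = 0.08080 + 1.090 + 0.08150 = 1.252 kg·m².
ω_f = L / I = 79.35 / 1.252 = 63.36 rpm.
KE_i = ½ΣIω² = 427.2 J; KE_f = ½(1.252)(6.635)² = 27.57 J.
Fraction dissipated = (KE_i − KE_f)/KE_i = 0.9355.

fraction ≈ 0.935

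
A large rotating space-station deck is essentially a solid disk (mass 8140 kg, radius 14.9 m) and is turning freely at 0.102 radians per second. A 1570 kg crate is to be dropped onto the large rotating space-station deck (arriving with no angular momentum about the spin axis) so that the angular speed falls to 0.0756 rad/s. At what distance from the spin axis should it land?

No external torque acts about the spin axis; L_before = L_after.
I_p = ½(8140)(14.9)² = 9.036e+05 kg·m².
I_p ω_i = (I_p + m r²) ω_f ⇒ m r² = I_p(ω_i/ω_f − 1) = 9.036e+05(0.102/0.0756 − 1) = 3.155e+05 kg·m².
r = √(3.155e+05/1570) = 14.18 m.

r ≈ 14.2 m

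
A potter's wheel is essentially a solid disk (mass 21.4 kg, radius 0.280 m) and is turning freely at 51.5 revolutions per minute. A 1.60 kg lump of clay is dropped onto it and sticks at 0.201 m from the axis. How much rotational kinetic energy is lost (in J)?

No external torque acts about the axis; L_before = L_after.
I_p = ½(21.4)(0.280)² = 0.8389 kg·m².
Added inertia Σmr² = (1.60)(0.201)² = 0.06464 kg·m²; I_f = 0.8389 + 0.06464 = 0.9035 kg·m².
ω_f = I_p ω_i / I_f = (0.8389)(51.5) / 0.9035 = 47.82 rpm.
KE_i = ½(0.8389)(5.393 rad/s)² = 12.20 J; KE_f = ½(0.9035)(5.007)² = 11.33 J.

energy lost ≈ 0.873 J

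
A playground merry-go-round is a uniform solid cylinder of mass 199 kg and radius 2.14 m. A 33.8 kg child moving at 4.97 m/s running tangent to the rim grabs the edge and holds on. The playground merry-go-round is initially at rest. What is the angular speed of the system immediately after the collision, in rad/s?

|ω_f| ≈ 0.589 rad/s

The axle reaction passes through the axle and exerts no torque about it; angular momentum about the axle is conserved through the impact.
I_p = ½(199)(2.14)² = 455.7 kg·m². Taking the sense of the child's angular momentum as positive, L_{child} = m v R = (33.8)(4.97)(2.14) = 359.5 kg·m²/s.
L_i = 0 + 359.5 = 359.5 kg·m²/s.
After sticking, I_f = I_p + m R² = 455.7 + (33.8)(2.14)² = 610.5 kg·m².
ω_f = L_i / I_f = 359.5 / 610.5 = 0.5889 rad/s.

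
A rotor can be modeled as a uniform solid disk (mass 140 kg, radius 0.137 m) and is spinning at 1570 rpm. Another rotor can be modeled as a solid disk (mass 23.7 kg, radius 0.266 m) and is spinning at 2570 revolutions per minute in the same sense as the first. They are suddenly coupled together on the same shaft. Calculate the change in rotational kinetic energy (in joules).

No external torque acts about the common axis, so total angular momentum is conserved.
Moments of inertia: I_A = ½(140)(0.137)² = 1.314 kg·m²; I_B = ½(23.7)(0.266)² = 0.8385 kg·m².
Taking A's sense as positive: L = (1.314)(1570) + (0.8385)(2570) = 4218 kg·m²·rpm.
Combined I = 1.314 + 0.8385 = 2.152 kg·m².
ω_f = L / I = 4218 / 2.152 = 1960 rpm.
KE_i = ½ΣIω² = 48120 J; KE_f = ½(2.152)(205.2)² = 45320 J.

ΔKE ≈ -2810 J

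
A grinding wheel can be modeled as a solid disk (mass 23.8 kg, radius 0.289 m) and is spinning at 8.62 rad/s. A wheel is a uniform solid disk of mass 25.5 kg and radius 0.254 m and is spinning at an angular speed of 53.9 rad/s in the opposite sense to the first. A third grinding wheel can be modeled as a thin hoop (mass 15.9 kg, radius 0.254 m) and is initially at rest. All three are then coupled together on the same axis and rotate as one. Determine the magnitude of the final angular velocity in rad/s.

|ω_f| ≈ 12.6 rad/s

The coupling torques are internal; angular momentum about the shared axis is conserved.
Moments of inertia: I_A = ½(23.8)(0.289)² = 0.9939 kg·m²; I_B = ½(25.5)(0.254)² = 0.8226 kg·m²; I_C = (15.9)(0.254)² = 1.026 kg·m².
Taking A's sense as positive: L = (0.9939)(8.62) − (0.8226)(53.9) = -35.77 kg·m²·rad/s.
Combined I = 0.9939 + 0.8226 + 1.026 = 2.842 kg·m².
ω_f = L / I = -35.77 / 2.842 = -12.58 rad/s.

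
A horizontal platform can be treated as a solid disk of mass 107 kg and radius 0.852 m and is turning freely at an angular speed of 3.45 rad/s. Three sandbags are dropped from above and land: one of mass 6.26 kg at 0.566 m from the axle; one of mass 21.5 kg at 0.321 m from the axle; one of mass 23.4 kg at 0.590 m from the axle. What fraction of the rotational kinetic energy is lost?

No external torque acts about the axle; L_before = L_after.
I_p = ½(107)(0.852)² = 38.84 kg·m².
Added inertia Σmr² = (6.26)(0.566)² + (21.5)(0.321)² + (23.4)(0.590)² = 12.37 kg·m²; I_f = 38.84 + 12.37 = 51.20 kg·m².
ω_f = I_p ω_i / I_f = (38.84)(3.45) / 51.20 = 2.617 rad/s.
KE_i = ½(38.84)(3.450 rad/s)² = 231.1 J; KE_f = ½(51.20)(2.617)² = 175.3 J.
Fraction lost = 0.2415.

fraction ≈ 0.242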